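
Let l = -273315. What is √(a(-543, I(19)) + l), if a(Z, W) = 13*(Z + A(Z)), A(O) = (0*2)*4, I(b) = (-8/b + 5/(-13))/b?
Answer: I*√280374 ≈ 529.5*I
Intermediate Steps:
I(b) = (-5/13 - 8/b)/b (I(b) = (-8/b + 5*(-1/13))/b = (-8/b - 5/13)/b = (-5/13 - 8/b)/b)
A(O) = 0 (A(O) = 0*4 = 0)
a(Z, W) = 13*Z (a(Z, W) = 13*(Z + 0) = 13*Z)
√(a(-543, I(19)) + l) = √(13*(-543) - 273315) = √(-7059 - 273315) = √(-280374) = I*√280374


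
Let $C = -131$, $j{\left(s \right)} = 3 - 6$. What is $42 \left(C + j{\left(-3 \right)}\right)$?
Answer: $-5628$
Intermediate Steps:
$j{\left(s \right)} = -3$
$42 \left(C + j{\left(-3 \right)}\right) = 42 \left(-131 - 3\right) = 42 \left(-134\right) = -5628$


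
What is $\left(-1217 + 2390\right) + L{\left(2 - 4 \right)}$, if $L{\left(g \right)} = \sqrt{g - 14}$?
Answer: $1173 + 4 i \approx 1173.0 + 4.0 i$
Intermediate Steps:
$L{\left(g \right)} = \sqrt{-14 + g}$
$\left(-1217 + 2390\right) + L{\left(2 - 4 \right)} = \left(-1217 + 2390\right) + \sqrt{-14 + \left(2 - 4\right)} = 1173 + \sqrt{-14 - 2} = 1173 + \sqrt{-16} = 1173 + 4 i$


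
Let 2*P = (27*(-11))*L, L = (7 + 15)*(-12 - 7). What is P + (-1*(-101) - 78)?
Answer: 62096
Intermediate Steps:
L = -418 (L = 22*(-19) = -418)
P = 62073 (P = ((27*(-11))*(-418))/2 = (-297*(-418))/2 = (1/2)*124146 = 62073)
P + (-1*(-101) - 78) = 62073 + (-1*(-101) - 78) = 62073 + (101 - 78) = 62073 + 23 = 62096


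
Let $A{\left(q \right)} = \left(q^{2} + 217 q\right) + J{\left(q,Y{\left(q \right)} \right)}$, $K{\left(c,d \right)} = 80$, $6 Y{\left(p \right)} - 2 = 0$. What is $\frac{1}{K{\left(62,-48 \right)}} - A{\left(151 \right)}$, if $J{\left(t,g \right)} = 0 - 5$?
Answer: $- \frac{4445039}{80} \approx -55563.0$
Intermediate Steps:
$Y{\left(p \right)} = \frac{1}{3}$ ($Y{\left(p \right)} = \frac{1}{3} + \frac{1}{6} \cdot 0 = \frac{1}{3} + 0 = \frac{1}{3}$)
$J{\left(t,g \right)} = -5$ ($J{\left(t,g \right)} = 0 - 5 = -5$)
$A{\left(q \right)} = -5 + q^{2} + 217 q$ ($A{\left(q \right)} = \left(q^{2} + 217 q\right) - 5 = -5 + q^{2} + 217 q$)
$\frac{1}{K{\left(62,-48 \right)}} - A{\left(151 \right)} = \frac{1}{80} - \left(-5 + 151^{2} + 217 \cdot 151\right) = \frac{1}{80} - \left(-5 + 22801 + 32767\right) = \frac{1}{80} - 55563 = - \frac{4445039}{80}$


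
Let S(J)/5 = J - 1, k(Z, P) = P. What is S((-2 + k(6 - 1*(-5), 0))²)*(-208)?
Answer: -3120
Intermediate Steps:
S(J) = -5 + 5*J (S(J) = 5*(J - 1) = 5*(-1 + J) = -5 + 5*J)
S((-2 + k(6 - 1*(-5), 0))²)*(-208) = (-5 + 5*(-2 + 0)²)*(-208) = (-5 + 5*(-2)²)*(-208) = (-5 + 5*4)*(-208) = (-5 + 20)*(-208) = 15*(-208) = -3120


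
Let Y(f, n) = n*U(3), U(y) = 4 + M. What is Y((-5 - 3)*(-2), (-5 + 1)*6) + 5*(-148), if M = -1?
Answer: -812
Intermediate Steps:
U(y) = 3 (U(y) = 4 - 1 = 3)
Y(f, n) = 3*n (Y(f, n) = n*3 = 3*n)
Y((-5 - 3)*(-2), (-5 + 1)*6) + 5*(-148) = 3*((-5 + 1)*6) + 5*(-148) = 3*(-4*6) - 740 = 3*(-24) - 740 = -72 - 740 = -812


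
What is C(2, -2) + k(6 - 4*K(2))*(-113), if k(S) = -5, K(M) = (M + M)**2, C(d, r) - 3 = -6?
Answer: 562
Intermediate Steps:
C(d, r) = -3 (C(d, r) = 3 - 6 = -3)
K(M) = 4*M**2 (K(M) = (2*M)**2 = 4*M**2)
C(2, -2) + k(6 - 4*K(2))*(-113) = -3 - 5*(-113) = -3 + 565 = 562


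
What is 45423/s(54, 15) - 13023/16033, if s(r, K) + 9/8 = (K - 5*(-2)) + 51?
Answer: 5818334895/9603767 ≈ 605.84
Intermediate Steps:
s(r, K) = 479/8 + K (s(r, K) = -9/8 + ((K - 5*(-2)) + 51) = -9/8 + ((K + 10) + 51) = -9/8 + ((10 + K) + 51) = -9/8 + (61 + K) = 479/8 + K)
45423/s(54, 15) - 13023/16033 = 45423/(479/8 + 15) - 13023/16033 = 45423/(599/8) - 13023*1/16033 = 45423*(8/599) - 13023/16033 = 363384/599 - 13023/16033 = 5818334895/9603767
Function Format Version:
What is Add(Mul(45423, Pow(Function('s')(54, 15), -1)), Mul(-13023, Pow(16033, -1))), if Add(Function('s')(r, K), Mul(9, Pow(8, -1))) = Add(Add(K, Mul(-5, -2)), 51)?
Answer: Rational(5818334895, 9603767) ≈ 605.84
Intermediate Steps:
Function('s')(r, K) = Add(Rational(479, 8), K) (Function('s')(r, K) = Add(Rational(-9, 8), Add(Add(K, Mul(-5, -2)), 51)) = Add(Rational(-9, 8), Add(Add(K, 10), 51)) = Add(Rational(-9, 8), Add(Add(10, K), 51)) = Add(Rational(-9, 8), Add(61, K)) = Add(Rational(479, 8), K))
Add(Mul(45423, Pow(Function('s')(54, 15), -1)), Mul(-13023, Pow(16033, -1))) = Add(Mul(45423, Pow(Add(Rational(479, 8), 15), -1)), Mul(-13023, Pow(16033, -1))) = Add(Mul(45423, Pow(Rational(599, 8), -1)), Mul(-13023, Rational(1, 16033))) = Add(Mul(45423, Rational(8, 599)), Rational(-13023, 16033)) = Add(Rational(363384, 599), Rational(-13023, 16033)) = Rational(5818334895, 9603767)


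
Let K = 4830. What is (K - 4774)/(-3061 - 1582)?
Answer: -56/4643 ≈ -0.012061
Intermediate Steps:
(K - 4774)/(-3061 - 1582) = (4830 - 4774)/(-3061 - 1582) = 56/(-4643) = 56*(-1/4643) = -56/4643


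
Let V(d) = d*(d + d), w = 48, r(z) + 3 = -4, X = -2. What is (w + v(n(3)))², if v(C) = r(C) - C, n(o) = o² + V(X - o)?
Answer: 324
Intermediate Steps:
r(z) = -7 (r(z) = -3 - 4 = -7)
V(d) = 2*d² (V(d) = d*(2*d) = 2*d²)
n(o) = o² + 2*(-2 - o)²
v(C) = -7 - C
(w + v(n(3)))² = (48 + (-7 - (3² + 2*(2 + 3)²)))² = (48 + (-7 - (9 + 2*5²)))² = (48 + (-7 - (9 + 2*25)))² = (48 + (-7 - (9 + 50)))² = (48 + (-7 - 1*59))² = (48 + (-7 - 59))² = (48 - 66)² = (-18)² = 324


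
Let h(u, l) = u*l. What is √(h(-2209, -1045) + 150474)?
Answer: √2458879 ≈ 1568.1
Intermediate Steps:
h(u, l) = l*u
√(h(-2209, -1045) + 150474) = √(-1045*(-2209) + 150474) = √(2308405 + 150474) = √2458879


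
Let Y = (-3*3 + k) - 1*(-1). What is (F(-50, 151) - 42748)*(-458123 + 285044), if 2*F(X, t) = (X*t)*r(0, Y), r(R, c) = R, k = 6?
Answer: 7398781092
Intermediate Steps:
Y = -2 (Y = (-3*3 + 6) - 1*(-1) = (-9 + 6) + 1 = -3 + 1 = -2)
F(X, t) = 0 (F(X, t) = ((X*t)*0)/2 = (½)*0 = 0)
(F(-50, 151) - 42748)*(-458123 + 285044) = (0 - 42748)*(-458123 + 285044) = -42748*(-173079) = 7398781092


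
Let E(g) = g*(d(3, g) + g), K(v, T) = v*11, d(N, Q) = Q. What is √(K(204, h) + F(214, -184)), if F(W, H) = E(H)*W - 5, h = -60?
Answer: √14492607 ≈ 3806.9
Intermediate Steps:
K(v, T) = 11*v
E(g) = 2*g² (E(g) = g*(g + g) = g*(2*g) = 2*g²)
F(W, H) = -5 + 2*W*H² (F(W, H) = (2*H²)*W - 5 = 2*W*H² - 5 = -5 + 2*W*H²)
√(K(204, h) + F(214, -184)) = √(11*204 + (-5 + 2*214*(-184)²)) = √(2244 + (-5 + 2*214*33856)) = √(2244 + (-5 + 14490368)) = √(2244 + 14490363) = √14492607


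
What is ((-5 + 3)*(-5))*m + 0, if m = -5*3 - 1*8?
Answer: -230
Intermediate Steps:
m = -23 (m = -15 - 8 = -23)
((-5 + 3)*(-5))*m + 0 = ((-5 + 3)*(-5))*(-23) + 0 = -2*(-5)*(-23) + 0 = 10*(-23) + 0 = -230 + 0 = -230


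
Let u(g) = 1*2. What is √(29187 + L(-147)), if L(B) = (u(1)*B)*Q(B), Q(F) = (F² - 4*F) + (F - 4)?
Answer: I*√6452337 ≈ 2540.1*I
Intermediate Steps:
Q(F) = -4 + F² - 3*F (Q(F) = (F² - 4*F) + (-4 + F) = -4 + F² - 3*F)
u(g) = 2
L(B) = 2*B*(-4 + B² - 3*B) (L(B) = (2*B)*(-4 + B² - 3*B) = 2*B*(-4 + B² - 3*B))
√(29187 + L(-147)) = √(29187 + 2*(-147)*(-4 + (-147)² - 3*(-147))) = √(29187 + 2*(-147)*(-4 + 21609 + 441)) = √(29187 + 2*(-147)*22046) = √(29187 - 6481524) = √(-6452337) = I*√6452337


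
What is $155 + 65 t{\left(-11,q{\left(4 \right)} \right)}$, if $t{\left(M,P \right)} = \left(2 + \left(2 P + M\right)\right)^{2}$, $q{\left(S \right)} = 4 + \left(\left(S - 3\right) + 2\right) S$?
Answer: $34540$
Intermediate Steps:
$q{\left(S \right)} = 4 + S \left(-1 + S\right)$ ($q{\left(S \right)} = 4 + \left(\left(-3 + S\right) + 2\right) S = 4 + \left(-1 + S\right) S = 4 + S \left(-1 + S\right)$)
$t{\left(M,P \right)} = \left(2 + M + 2 P\right)^{2}$ ($t{\left(M,P \right)} = \left(2 + \left(M + 2 P\right)\right)^{2} = \left(2 + M + 2 P\right)^{2}$)
$155 + 65 t{\left(-11,q{\left(4 \right)} \right)} = 155 + 65 \left(2 - 11 + 2 \left(4 + 4^{2} - 4\right)\right)^{2} = 155 + 65 \left(2 - 11 + 2 \left(4 + 16 - 4\right)\right)^{2} = 155 + 65 \left(2 - 11 + 2 \cdot 16\right)^{2} = 155 + 65 \left(2 - 11 + 32\right)^{2} = 155 + 65 \cdot 23^{2} = 155 + 65 \cdot 529 = 155 + 34385 = 34540$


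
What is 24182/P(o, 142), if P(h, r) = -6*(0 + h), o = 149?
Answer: -12091/447 ≈ -27.049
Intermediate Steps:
P(h, r) = -6*h
24182/P(o, 142) = 24182/((-6*149)) = 24182/(-894) = 24182*(-1/894) = -12091/447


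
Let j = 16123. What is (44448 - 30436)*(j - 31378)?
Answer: -213753060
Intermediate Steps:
(44448 - 30436)*(j - 31378) = (44448 - 30436)*(16123 - 31378) = 14012*(-15255) = -213753060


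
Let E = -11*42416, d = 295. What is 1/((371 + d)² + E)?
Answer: -1/23020 ≈ -4.3440e-5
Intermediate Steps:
E = -466576
1/((371 + d)² + E) = 1/((371 + 295)² - 466576) = 1/(666² - 466576) = 1/(443556 - 466576) = 1/(-23020) = -1/23020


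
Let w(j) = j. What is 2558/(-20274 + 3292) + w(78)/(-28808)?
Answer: -1442605/9408028 ≈ -0.15334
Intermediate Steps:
2558/(-20274 + 3292) + w(78)/(-28808) = 2558/(-20274 + 3292) + 78/(-28808) = 2558/(-16982) + 78*(-1/28808) = 2558*(-1/16982) - 3/1108 = -1279/8491 - 3/1108 = -1442605/9408028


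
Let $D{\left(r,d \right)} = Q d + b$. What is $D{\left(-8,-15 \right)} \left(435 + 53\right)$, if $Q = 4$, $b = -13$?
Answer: $-35624$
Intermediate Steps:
$D{\left(r,d \right)} = -13 + 4 d$ ($D{\left(r,d \right)} = 4 d - 13 = -13 + 4 d$)
$D{\left(-8,-15 \right)} \left(435 + 53\right) = \left(-13 + 4 \left(-15\right)\right) \left(435 + 53\right) = \left(-13 - 60\right) 488 = \left(-73\right) 488 = -35624$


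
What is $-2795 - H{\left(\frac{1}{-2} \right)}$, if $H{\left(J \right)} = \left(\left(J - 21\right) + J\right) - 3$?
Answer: $-2770$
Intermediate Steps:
$H{\left(J \right)} = -24 + 2 J$ ($H{\left(J \right)} = \left(\left(-21 + J\right) + J\right) - 3 = \left(-21 + 2 J\right) - 3 = -24 + 2 J$)
$-2795 - H{\left(\frac{1}{-2} \right)} = -2795 - \left(-24 + \frac{2}{-2}\right) = -2795 - \left(-24 + 2 \left(- \frac{1}{2}\right)\right) = -2795 - \left(-24 - 1\right) = -2795 - -25 = -2795 + 25 = -2770$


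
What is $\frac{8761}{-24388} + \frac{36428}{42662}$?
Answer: $\frac{257322141}{520220428} \approx 0.49464$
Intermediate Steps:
$\frac{8761}{-24388} + \frac{36428}{42662} = 8761 \left(- \frac{1}{24388}\right) + 36428 \cdot \frac{1}{42662} = - \frac{8761}{24388} + \frac{18214}{21331} = \frac{257322141}{520220428}$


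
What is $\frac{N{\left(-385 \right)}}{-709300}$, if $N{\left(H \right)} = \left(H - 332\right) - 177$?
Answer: $\frac{447}{354650} \approx 0.0012604$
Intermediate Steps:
$N{\left(H \right)} = -509 + H$ ($N{\left(H \right)} = \left(-332 + H\right) - 177 = -509 + H$)
$\frac{N{\left(-385 \right)}}{-709300} = \frac{-509 - 385}{-709300} = \left(-894\right) \left(- \frac{1}{709300}\right) = \frac{447}{354650}$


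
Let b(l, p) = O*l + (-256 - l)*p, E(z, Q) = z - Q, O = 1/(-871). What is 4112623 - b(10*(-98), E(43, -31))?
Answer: 3535428957/871 ≈ 4.0590e+6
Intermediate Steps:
O = -1/871 ≈ -0.0011481
b(l, p) = -l/871 + p*(-256 - l) (b(l, p) = -l/871 + (-256 - l)*p = -l/871 + p*(-256 - l))
4112623 - b(10*(-98), E(43, -31)) = 4112623 - (-256*(43 - 1*(-31)) - 10*(-98)/871 - 10*(-98)*(43 - 1*(-31))) = 4112623 - (-256*(43 + 31) - 1/871*(-980) - 1*(-980)*(43 + 31)) = 4112623 - (-256*74 + 980/871 - 1*(-980)*74) = 4112623 - (-18944 + 980/871 + 72520) = 4112623 - 1*46665676/871 = 4112623 - 46665676/871 = 3535428957/871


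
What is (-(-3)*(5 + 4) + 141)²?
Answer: 28224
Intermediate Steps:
(-(-3)*(5 + 4) + 141)² = (-(-3)*9 + 141)² = (-1*(-27) + 141)² = (27 + 141)² = 168² = 28224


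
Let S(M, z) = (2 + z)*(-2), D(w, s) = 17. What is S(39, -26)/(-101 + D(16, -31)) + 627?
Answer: 4385/7 ≈ 626.43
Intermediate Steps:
S(M, z) = -4 - 2*z
S(39, -26)/(-101 + D(16, -31)) + 627 = (-4 - 2*(-26))/(-101 + 17) + 627 = (-4 + 52)/(-84) + 627 = -1/84*48 + 627 = -4/7 + 627 = 4385/7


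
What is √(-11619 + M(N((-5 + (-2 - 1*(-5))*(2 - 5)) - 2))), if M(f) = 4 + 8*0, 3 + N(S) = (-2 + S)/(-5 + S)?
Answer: I*√11615 ≈ 107.77*I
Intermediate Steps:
N(S) = -3 + (-2 + S)/(-5 + S)
M(f) = 4 (M(f) = 4 + 0 = 4)
√(-11619 + M(N((-5 + (-2 - 1*(-5))*(2 - 5)) - 2))) = √(-11619 + 4) = √(-11615) = I*√11615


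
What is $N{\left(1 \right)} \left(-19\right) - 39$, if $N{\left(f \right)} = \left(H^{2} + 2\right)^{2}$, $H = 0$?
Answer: $-115$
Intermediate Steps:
$N{\left(f \right)} = 4$ ($N{\left(f \right)} = \left(0^{2} + 2\right)^{2} = \left(0 + 2\right)^{2} = 2^{2} = 4$)
$N{\left(1 \right)} \left(-19\right) - 39 = 4 \left(-19\right) - 39 = -76 - 39 = -115$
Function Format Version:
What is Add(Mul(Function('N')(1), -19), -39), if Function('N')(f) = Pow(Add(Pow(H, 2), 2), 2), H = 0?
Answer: -115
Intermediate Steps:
Function('N')(f) = 4 (Function('N')(f) = Pow(Add(Pow(0, 2), 2), 2) = Pow(Add(0, 2), 2) = Pow(2, 2) = 4)
Add(Mul(Function('N')(1), -19), -39) = Add(Mul(4, -19), -39) = Add(-76, -39) = -115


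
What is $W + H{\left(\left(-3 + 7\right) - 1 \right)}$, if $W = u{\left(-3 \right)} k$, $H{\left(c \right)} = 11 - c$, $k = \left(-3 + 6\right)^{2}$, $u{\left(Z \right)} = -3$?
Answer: $-19$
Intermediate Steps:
$k = 9$ ($k = 3^{2} = 9$)
$W = -27$ ($W = \left(-3\right) 9 = -27$)
$W + H{\left(\left(-3 + 7\right) - 1 \right)} = -27 + \left(11 - \left(\left(-3 + 7\right) - 1\right)\right) = -27 + \left(11 - \left(4 - 1\right)\right) = -27 + \left(11 - 3\right) = -27 + 8 = -19$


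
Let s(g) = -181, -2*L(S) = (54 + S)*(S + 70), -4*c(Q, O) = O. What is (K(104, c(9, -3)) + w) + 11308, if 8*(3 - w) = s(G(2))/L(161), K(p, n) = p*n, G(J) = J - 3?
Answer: 2262538559/198660 ≈ 11389.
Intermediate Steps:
c(Q, O) = -O/4
G(J) = -3 + J
L(S) = -(54 + S)*(70 + S)/2 (L(S) = -(54 + S)*(S + 70)/2 = -(54 + S)*(70 + S)/2)
K(p, n) = n*p
w = 595799/198660 (w = 3 - (-181)/(8*(-1890 - 62*161 - 1/2*161**2)) = 3 - (-181)/(8*(-1890 - 9982 - 1/2*25921)) = 3 - (-181)/(8*(-1890 - 9982 - 25921/2)) = 3 - (-181)/(8*(-49665/2)) = 3 - (-181)*(-2)/(8*49665) = 3 - 1/8*362/49665 = 3 - 181/198660 = 595799/198660 ≈ 2.9991)
(K(104, c(9, -3)) + w) + 11308 = (-1/4*(-3)*104 + 595799/198660) + 11308 = ((3/4)*104 + 595799/198660) + 11308 = (78 + 595799/198660) + 11308 = 16091279/198660 + 11308 = 2262538559/198660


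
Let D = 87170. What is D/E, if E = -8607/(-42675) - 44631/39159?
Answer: -141979227125/1527862 ≈ -92927.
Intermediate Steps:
E = -3055724/3257525 (E = -8607*(-1/42675) - 44631*1/39159 = 2869/14225 - 261/229 = -3055724/3257525 ≈ -0.93805)
D/E = 87170/(-3055724/3257525) = 87170*(-3257525/3055724) = -141979227125/1527862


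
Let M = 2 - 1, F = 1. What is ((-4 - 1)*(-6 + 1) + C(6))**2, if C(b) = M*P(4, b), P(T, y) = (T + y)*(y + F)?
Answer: 9025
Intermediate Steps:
M = 1
P(T, y) = (1 + y)*(T + y) (P(T, y) = (T + y)*(y + 1) = (T + y)*(1 + y) = (1 + y)*(T + y))
C(b) = 4 + b**2 + 5*b (C(b) = 1*(4 + b + b**2 + 4*b) = 1*(4 + b**2 + 5*b) = 4 + b**2 + 5*b)
((-4 - 1)*(-6 + 1) + C(6))**2 = ((-4 - 1)*(-6 + 1) + (4 + 6**2 + 5*6))**2 = (-5*(-5) + (4 + 36 + 30))**2 = (25 + 70)**2 = 95**2 = 9025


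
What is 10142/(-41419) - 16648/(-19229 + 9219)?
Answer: 42001578/29614585 ≈ 1.4183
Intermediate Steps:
10142/(-41419) - 16648/(-19229 + 9219) = 10142*(-1/41419) - 16648/(-10010) = -10142/41419 - 16648*(-1/10010) = -10142/41419 + 8324/5005 = 42001578/29614585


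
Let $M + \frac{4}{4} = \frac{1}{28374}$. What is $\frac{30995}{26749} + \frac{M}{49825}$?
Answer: $\frac{43817943427873}{37815985477950} \approx 1.1587$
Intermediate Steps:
$M = - \frac{28373}{28374}$ ($M = -1 + \frac{1}{28374} = - \frac{28373}{28374} \approx -0.99996$)
$\frac{30995}{26749} + \frac{M}{49825} = \frac{30995}{26749} - \frac{28373}{28374 \cdot 49825} = 30995 \cdot \frac{1}{26749} - \frac{28373}{1413734550} = \frac{30995}{26749} - \frac{28373}{1413734550} = \frac{43817943427873}{37815985477950}$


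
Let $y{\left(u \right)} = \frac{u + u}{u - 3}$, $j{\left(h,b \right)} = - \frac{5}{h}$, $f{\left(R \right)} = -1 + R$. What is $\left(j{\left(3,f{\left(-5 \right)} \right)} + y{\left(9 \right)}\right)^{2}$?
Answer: $\frac{16}{9} \approx 1.7778$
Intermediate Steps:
$y{\left(u \right)} = \frac{2 u}{-3 + u}$
$\left(j{\left(3,f{\left(-5 \right)} \right)} + y{\left(9 \right)}\right)^{2} = \left(- \frac{5}{3} + 2 \cdot 9 \frac{1}{-3 + 9}\right)^{2} = \left(\left(-5\right) \frac{1}{3} + 2 \cdot 9 \cdot \frac{1}{6}\right)^{2} = \left(- \frac{5}{3} + 2 \cdot 9 \cdot \frac{1}{6}\right)^{2} = \left(- \frac{5}{3} + 3\right)^{2} = \left(\frac{4}{3}\right)^{2} = \frac{16}{9}$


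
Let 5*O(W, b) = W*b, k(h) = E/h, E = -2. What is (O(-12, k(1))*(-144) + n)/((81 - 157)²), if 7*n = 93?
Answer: -23727/202160 ≈ -0.11737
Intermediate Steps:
n = 93/7 (n = (⅐)*93 = 93/7 ≈ 13.286)
k(h) = -2/h
O(W, b) = W*b/5 (O(W, b) = (W*b)/5 = W*b/5)
(O(-12, k(1))*(-144) + n)/((81 - 157)²) = (((⅕)*(-12)*(-2/1))*(-144) + 93/7)/((81 - 157)²) = (((⅕)*(-12)*(-2*1))*(-144) + 93/7)/((-76)²) = (((⅕)*(-12)*(-2))*(-144) + 93/7)/5776 = ((24/5)*(-144) + 93/7)*(1/5776) = (-3456/5 + 93/7)*(1/5776) = -23727/35*1/5776 = -23727/202160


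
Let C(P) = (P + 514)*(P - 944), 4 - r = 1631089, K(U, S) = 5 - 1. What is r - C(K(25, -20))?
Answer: -1144165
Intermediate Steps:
K(U, S) = 4
r = -1631085 (r = 4 - 1*1631089 = 4 - 1631089 = -1631085)
C(P) = (-944 + P)*(514 + P) (C(P) = (514 + P)*(-944 + P) = (-944 + P)*(514 + P))
r - C(K(25, -20)) = -1631085 - (-485216 + 4² - 430*4) = -1631085 - (-485216 + 16 - 1720) = -1631085 - 1*(-486920) = -1631085 + 486920 = -1144165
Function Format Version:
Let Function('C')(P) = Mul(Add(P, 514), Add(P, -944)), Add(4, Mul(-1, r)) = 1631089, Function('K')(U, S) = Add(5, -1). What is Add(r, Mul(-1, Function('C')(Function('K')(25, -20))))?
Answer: -1144165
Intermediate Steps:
Function('K')(U, S) = 4
r = -1631085 (r = Add(4, Mul(-1, 1631089)) = Add(4, -1631089) = -1631085)
Function('C')(P) = Mul(Add(-944, P), Add(514, P)) (Function('C')(P) = Mul(Add(514, P), Add(-944, P)) = Mul(Add(-944, P), Add(514, P)))
Add(r, Mul(-1, Function('C')(Function('K')(25, -20)))) = Add(-1631085, Mul(-1, Add(-485216, Pow(4, 2), Mul(-430, 4)))) = Add(-1631085, Mul(-1, Add(-485216, 16, -1720))) = Add(-1631085, Mul(-1, -486920)) = Add(-1631085, 486920) = -1144165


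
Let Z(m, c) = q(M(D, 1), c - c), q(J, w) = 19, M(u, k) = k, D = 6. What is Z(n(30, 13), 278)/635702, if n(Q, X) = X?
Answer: 1/33458 ≈ 2.9888e-5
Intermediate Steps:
Z(m, c) = 19
Z(n(30, 13), 278)/635702 = 19/635702 = 19*(1/635702) = 1/33458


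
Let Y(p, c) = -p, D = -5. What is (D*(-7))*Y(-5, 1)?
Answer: 175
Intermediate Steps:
(D*(-7))*Y(-5, 1) = (-5*(-7))*(-1*(-5)) = 35*5 = 175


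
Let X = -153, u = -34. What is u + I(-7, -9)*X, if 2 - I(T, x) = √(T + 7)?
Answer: -340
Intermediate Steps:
I(T, x) = 2 - √(7 + T) (I(T, x) = 2 - √(T + 7) = 2 - √(7 + T))
u + I(-7, -9)*X = -34 + (2 - √(7 - 7))*(-153) = -34 + (2 - √0)*(-153) = -34 + (2 - 1*0)*(-153) = -34 + (2 + 0)*(-153) = -34 + 2*(-153) = -34 - 306 = -340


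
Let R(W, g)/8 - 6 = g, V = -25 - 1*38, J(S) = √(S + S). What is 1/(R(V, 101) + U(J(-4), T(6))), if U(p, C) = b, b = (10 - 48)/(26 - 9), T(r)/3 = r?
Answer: 17/14514 ≈ 0.0011713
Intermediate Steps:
T(r) = 3*r
b = -38/17 ≈ -2.2353
J(S) = √2*√S (J(S) = √(2*S) = √2*√S)
U(p, C) = -38/17
V = -63 (V = -25 - 38 = -63)
R(W, g) = 48 + 8*g
1/(R(V, 101) + U(J(-4), T(6))) = 1/((48 + 8*101) - 38/17) = 1/((48 + 808) - 38/17) = 1/(856 - 38/17) = 1/(14514/17) = 17/14514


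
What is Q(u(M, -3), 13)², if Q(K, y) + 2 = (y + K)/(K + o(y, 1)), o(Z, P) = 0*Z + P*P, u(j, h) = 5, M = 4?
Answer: 1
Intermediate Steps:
o(Z, P) = P² (o(Z, P) = 0 + P² = P²)
Q(K, y) = -2 + (K + y)/(1 + K) (Q(K, y) = -2 + (y + K)/(K + 1²) = -2 + (K + y)/(K + 1) = -2 + (K + y)/(1 + K))
Q(u(M, -3), 13)² = ((-2 + 13 - 1*5)/(1 + 5))² = ((-2 + 13 - 5)/6)² = ((⅙)*6)² = 1² = 1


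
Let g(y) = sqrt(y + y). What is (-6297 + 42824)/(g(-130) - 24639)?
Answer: -899988753/607080581 - 73054*I*sqrt(65)/607080581 ≈ -1.4825 - 0.00097018*I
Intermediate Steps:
g(y) = sqrt(2)*sqrt(y) (g(y) = sqrt(2*y) = sqrt(2)*sqrt(y))
(-6297 + 42824)/(g(-130) - 24639) = (-6297 + 42824)/(sqrt(2)*sqrt(-130) - 24639) = 36527/(sqrt(2)*(I*sqrt(130)) - 24639) = 36527/(2*I*sqrt(65) - 24639) = 36527/(-24639 + 2*I*sqrt(65))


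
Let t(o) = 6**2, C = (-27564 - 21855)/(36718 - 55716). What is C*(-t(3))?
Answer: -889542/9499 ≈ -93.646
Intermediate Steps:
C = 49419/18998 (C = -49419/(-18998) = -49419*(-1/18998) = 49419/18998 ≈ 2.6013)
t(o) = 36
C*(-t(3)) = 49419*(-1*36)/18998 = (49419/18998)*(-36) = -889542/9499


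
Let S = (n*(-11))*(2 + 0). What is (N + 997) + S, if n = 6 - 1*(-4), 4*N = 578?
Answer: 1843/2 ≈ 921.50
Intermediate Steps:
N = 289/2 (N = (1/4)*578 = 289/2 ≈ 144.50)
n = 10 (n = 6 + 4 = 10)
S = -220 (S = (10*(-11))*(2 + 0) = -110*2 = -220)
(N + 997) + S = (289/2 + 997) - 220 = 2283/2 - 220 = 1843/2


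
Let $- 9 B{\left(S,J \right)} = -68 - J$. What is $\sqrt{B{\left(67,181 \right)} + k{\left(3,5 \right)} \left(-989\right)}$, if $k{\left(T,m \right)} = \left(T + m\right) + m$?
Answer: $\frac{2 i \sqrt{28866}}{3} \approx 113.27 i$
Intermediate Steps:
$B{\left(S,J \right)} = \frac{68}{9} + \frac{J}{9}$ ($B{\left(S,J \right)} = - \frac{-68 - J}{9} = \frac{68}{9} + \frac{J}{9}$)
$k{\left(T,m \right)} = T + 2 m$
$\sqrt{B{\left(67,181 \right)} + k{\left(3,5 \right)} \left(-989\right)} = \sqrt{\left(\frac{68}{9} + \frac{1}{9} \cdot 181\right) + \left(3 + 2 \cdot 5\right) \left(-989\right)} = \sqrt{\left(\frac{68}{9} + \frac{181}{9}\right) + \left(3 + 10\right) \left(-989\right)} = \sqrt{\frac{83}{3} + 13 \left(-989\right)} = \sqrt{\frac{83}{3} - 12857} = \sqrt{- \frac{38488}{3}} = \frac{2 i \sqrt{28866}}{3}$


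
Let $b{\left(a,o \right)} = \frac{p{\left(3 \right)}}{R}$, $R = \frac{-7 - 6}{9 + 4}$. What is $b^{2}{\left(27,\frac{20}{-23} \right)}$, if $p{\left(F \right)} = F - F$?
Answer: $0$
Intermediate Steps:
$R = -1$ ($R = - \frac{13}{13} = \left(-13\right) \frac{1}{13} = -1$)
$p{\left(F \right)} = 0$
$b{\left(a,o \right)} = 0$ ($b{\left(a,o \right)} = \frac{0}{-1} = 0 \left(-1\right) = 0$)
$b^{2}{\left(27,\frac{20}{-23} \right)} = 0^{2} = 0$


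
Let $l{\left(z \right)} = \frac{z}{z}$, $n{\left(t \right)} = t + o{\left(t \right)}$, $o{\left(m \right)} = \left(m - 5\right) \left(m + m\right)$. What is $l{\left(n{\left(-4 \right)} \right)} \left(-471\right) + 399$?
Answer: $-72$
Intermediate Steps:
$o{\left(m \right)} = 2 m \left(-5 + m\right)$ ($o{\left(m \right)} = \left(-5 + m\right) 2 m = 2 m \left(-5 + m\right)$)
$n{\left(t \right)} = t + 2 t \left(-5 + t\right)$
$l{\left(z \right)} = 1$
$l{\left(n{\left(-4 \right)} \right)} \left(-471\right) + 399 = 1 \left(-471\right) + 399 = -471 + 399 = -72$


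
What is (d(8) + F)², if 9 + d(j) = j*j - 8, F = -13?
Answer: 1156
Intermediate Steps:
d(j) = -17 + j² (d(j) = -9 + (j*j - 8) = -9 + (j² - 8) = -9 + (-8 + j²) = -17 + j²)
(d(8) + F)² = ((-17 + 8²) - 13)² = ((-17 + 64) - 13)² = (47 - 13)² = 34² = 1156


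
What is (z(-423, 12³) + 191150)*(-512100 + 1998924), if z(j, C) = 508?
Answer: 284961714192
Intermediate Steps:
(z(-423, 12³) + 191150)*(-512100 + 1998924) = (508 + 191150)*(-512100 + 1998924) = 191658*1486824 = 284961714192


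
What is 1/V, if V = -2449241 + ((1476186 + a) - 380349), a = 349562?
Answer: -1/1003842 ≈ -9.9617e-7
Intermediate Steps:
V = -1003842 (V = -2449241 + ((1476186 + 349562) - 380349) = -2449241 + (1825748 - 380349) = -2449241 + 1445399 = -1003842)
1/V = 1/(-1003842) = -1/1003842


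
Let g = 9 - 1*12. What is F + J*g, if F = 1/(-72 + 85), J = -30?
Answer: 1171/13 ≈ 90.077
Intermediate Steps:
g = -3 (g = 9 - 12 = -3)
F = 1/13 ≈ 0.076923
F + J*g = 1/13 - 30*(-3) = 1/13 + 90 = 1171/13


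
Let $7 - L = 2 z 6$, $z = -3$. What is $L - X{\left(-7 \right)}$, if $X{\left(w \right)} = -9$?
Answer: $52$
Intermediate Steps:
$L = 43$ ($L = 7 - 2 \left(-3\right) 6 = 7 - \left(-6\right) 6 = 7 - -36 = 7 + 36 = 43$)
$L - X{\left(-7 \right)} = 43 - -9 = 43 + 9 = 52$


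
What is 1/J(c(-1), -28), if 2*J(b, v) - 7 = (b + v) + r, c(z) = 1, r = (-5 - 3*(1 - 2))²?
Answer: -⅛ ≈ -0.12500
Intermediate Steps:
r = 4 (r = (-5 - 3*(-1))² = (-5 + 3)² = (-2)² = 4)
J(b, v) = 11/2 + b/2 + v/2 (J(b, v) = 7/2 + ((b + v) + 4)/2 = 7/2 + (4 + b + v)/2 = 7/2 + (2 + b/2 + v/2) = 11/2 + b/2 + v/2)
1/J(c(-1), -28) = 1/(11/2 + (½)*1 + (½)*(-28)) = 1/(11/2 + ½ - 14) = 1/(-8) = -⅛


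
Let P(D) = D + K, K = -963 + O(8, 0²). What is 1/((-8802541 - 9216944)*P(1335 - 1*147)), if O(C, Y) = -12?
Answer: -1/3838150305 ≈ -2.6054e-10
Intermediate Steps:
K = -975 (K = -963 - 12 = -975)
P(D) = -975 + D (P(D) = D - 975 = -975 + D)
1/((-8802541 - 9216944)*P(1335 - 1*147)) = 1/((-8802541 - 9216944)*(-975 + (1335 - 1*147))) = 1/((-18019485)*(-975 + (1335 - 147))) = -1/(18019485*(-975 + 1188)) = -1/18019485/213 = -1/18019485*1/213 = -1/3838150305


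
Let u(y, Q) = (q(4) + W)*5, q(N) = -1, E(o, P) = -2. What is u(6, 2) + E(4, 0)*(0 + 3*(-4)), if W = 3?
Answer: 34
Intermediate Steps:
u(y, Q) = 10 (u(y, Q) = (-1 + 3)*5 = 2*5 = 10)
u(6, 2) + E(4, 0)*(0 + 3*(-4)) = 10 - 2*(0 + 3*(-4)) = 10 - 2*(0 - 12) = 10 - 2*(-12) = 10 + 24 = 34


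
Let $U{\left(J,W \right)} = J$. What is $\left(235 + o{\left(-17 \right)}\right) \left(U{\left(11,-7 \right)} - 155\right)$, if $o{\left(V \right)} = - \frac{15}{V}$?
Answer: $- \frac{577440}{17} \approx -33967.0$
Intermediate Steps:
$\left(235 + o{\left(-17 \right)}\right) \left(U{\left(11,-7 \right)} - 155\right) = \left(235 - \frac{15}{-17}\right) \left(11 - 155\right) = \left(235 - - \frac{15}{17}\right) \left(-144\right) = \left(235 + \frac{15}{17}\right) \left(-144\right) = \frac{4010}{17} \left(-144\right) = - \frac{577440}{17}$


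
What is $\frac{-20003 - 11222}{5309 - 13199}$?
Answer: $\frac{6245}{1578} \approx 3.9575$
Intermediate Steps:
$\frac{-20003 - 11222}{5309 - 13199} = - \frac{31225}{5309 - 13199} = - \frac{31225}{-7890} = \left(-31225\right) \left(- \frac{1}{7890}\right) = \frac{6245}{1578}$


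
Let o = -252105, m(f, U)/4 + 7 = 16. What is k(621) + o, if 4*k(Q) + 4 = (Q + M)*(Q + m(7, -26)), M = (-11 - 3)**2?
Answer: -471655/4 ≈ -1.1791e+5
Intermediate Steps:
m(f, U) = 36 (m(f, U) = -28 + 4*16 = -28 + 64 = 36)
M = 196 (M = (-14)**2 = 196)
k(Q) = -1 + (36 + Q)*(196 + Q)/4 (k(Q) = -1 + ((Q + 196)*(Q + 36))/4 = -1 + ((196 + Q)*(36 + Q))/4 = -1 + ((36 + Q)*(196 + Q))/4 = -1 + (36 + Q)*(196 + Q)/4)
k(621) + o = (1763 + 58*621 + (1/4)*621**2) - 252105 = (1763 + 36018 + (1/4)*385641) - 252105 = (1763 + 36018 + 385641/4) - 252105 = 536765/4 - 252105 = -471655/4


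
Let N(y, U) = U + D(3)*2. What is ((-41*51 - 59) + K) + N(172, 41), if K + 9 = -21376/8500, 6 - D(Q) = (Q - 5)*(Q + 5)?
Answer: -4412594/2125 ≈ -2076.5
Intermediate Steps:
D(Q) = 6 - (-5 + Q)*(5 + Q) (D(Q) = 6 - (Q - 5)*(Q + 5) = 6 - (-5 + Q)*(5 + Q))
K = -24469/2125 (K = -9 - 21376/8500 = -9 - 21376*1/8500 = -9 - 5344/2125 = -24469/2125 ≈ -11.515)
N(y, U) = 44 + U (N(y, U) = U + (31 - 1*3²)*2 = U + (31 - 1*9)*2 = U + (31 - 9)*2 = U + 22*2 = U + 44 = 44 + U)
((-41*51 - 59) + K) + N(172, 41) = ((-41*51 - 59) - 24469/2125) + (44 + 41) = ((-2091 - 59) - 24469/2125) + 85 = (-2150 - 24469/2125) + 85 = -4593219/2125 + 85 = -4412594/2125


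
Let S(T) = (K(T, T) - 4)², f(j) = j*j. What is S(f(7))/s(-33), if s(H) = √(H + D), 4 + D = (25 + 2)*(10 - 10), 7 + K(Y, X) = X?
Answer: -1444*I*√37/37 ≈ -237.39*I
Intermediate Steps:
K(Y, X) = -7 + X
f(j) = j²
S(T) = (-11 + T)² (S(T) = ((-7 + T) - 4)² = (-11 + T)²)
D = -4 (D = -4 + (25 + 2)*(10 - 10) = -4 + 27*0 = -4 + 0 = -4)
s(H) = √(-4 + H) (s(H) = √(H - 4) = √(-4 + H))
S(f(7))/s(-33) = (-11 + 7²)²/(√(-4 - 33)) = (-11 + 49)²/(√(-37)) = 38²/((I*√37)) = 1444*(-I*√37/37) = -1444*I*√37/37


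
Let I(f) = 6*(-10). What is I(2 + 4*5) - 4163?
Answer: -4223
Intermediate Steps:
I(f) = -60
I(2 + 4*5) - 4163 = -60 - 4163 = -4223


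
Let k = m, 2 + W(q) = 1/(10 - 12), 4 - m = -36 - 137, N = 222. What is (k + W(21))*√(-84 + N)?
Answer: 349*√138/2 ≈ 2049.9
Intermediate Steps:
m = 177 (m = 4 - (-36 - 137) = 4 - 1*(-173) = 4 + 173 = 177)
W(q) = -5/2 (W(q) = -2 + 1/(10 - 12) = -2 + 1/(-2) = -2 - ½ = -5/2)
k = 177
(k + W(21))*√(-84 + N) = (177 - 5/2)*√(-84 + 222) = 349*√138/2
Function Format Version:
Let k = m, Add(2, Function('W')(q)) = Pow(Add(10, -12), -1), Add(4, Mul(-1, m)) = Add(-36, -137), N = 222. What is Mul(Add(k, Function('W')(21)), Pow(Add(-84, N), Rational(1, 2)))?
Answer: Mul(Rational(349, 2), Pow(138, Rational(1, 2))) ≈ 2049.9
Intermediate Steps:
m = 177 (m = Add(4, Mul(-1, Add(-36, -137))) = Add(4, Mul(-1, -173)) = Add(4, 173) = 177)
Function('W')(q) = Rational(-5, 2) (Function('W')(q) = Add(-2, Pow(Add(10, -12), -1)) = Add(-2, Pow(-2, -1)) = Add(-2, Rational(-1, 2)) = Rational(-5, 2))
k = 177
Mul(Add(k, Function('W')(21)), Pow(Add(-84, N), Rational(1, 2))) = Mul(Add(177, Rational(-5, 2)), Pow(Add(-84, 222), Rational(1, 2))) = Mul(Rational(349, 2), Pow(138, Rational(1, 2)))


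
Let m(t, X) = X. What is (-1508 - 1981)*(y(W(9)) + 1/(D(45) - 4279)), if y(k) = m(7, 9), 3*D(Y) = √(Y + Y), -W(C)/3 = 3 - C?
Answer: -191644024600/6103277 + 1163*√10/6103277 ≈ -31400.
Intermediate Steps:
W(C) = -9 + 3*C (W(C) = -3*(3 - C) = -9 + 3*C)
D(Y) = √2*√Y/3 (D(Y) = √(Y + Y)/3 = √(2*Y)/3 = (√2*√Y)/3 = √2*√Y/3)
y(k) = 9
(-1508 - 1981)*(y(W(9)) + 1/(D(45) - 4279)) = (-1508 - 1981)*(9 + 1/(√2*√45/3 - 4279)) = -3489*(9 + 1/(√2*(3*√5)/3 - 4279)) = -3489*(9 + 1/(√10 - 4279)) = -3489*(9 + 1/(-4279 + √10)) = -31401 - 3489/(-4279 + √10)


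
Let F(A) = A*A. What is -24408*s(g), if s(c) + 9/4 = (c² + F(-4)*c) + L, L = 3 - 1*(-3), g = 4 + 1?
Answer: -2654370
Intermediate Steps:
g = 5
F(A) = A²
L = 6 (L = 3 + 3 = 6)
s(c) = 15/4 + c² + 16*c (s(c) = -9/4 + ((c² + (-4)²*c) + 6) = -9/4 + ((c² + 16*c) + 6) = -9/4 + (6 + c² + 16*c) = 15/4 + c² + 16*c)
-24408*s(g) = -24408*(15/4 + 5² + 16*5) = -24408*(15/4 + 25 + 80) = -24408*435/4 = -2654370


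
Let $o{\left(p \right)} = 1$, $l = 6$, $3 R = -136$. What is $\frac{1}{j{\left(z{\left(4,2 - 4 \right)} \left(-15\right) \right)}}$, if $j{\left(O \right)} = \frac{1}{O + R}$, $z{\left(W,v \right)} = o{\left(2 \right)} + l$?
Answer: $- \frac{451}{3} \approx -150.33$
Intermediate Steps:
$R = - \frac{136}{3}$ ($R = \frac{1}{3} \left(-136\right) = - \frac{136}{3} \approx -45.333$)
$z{\left(W,v \right)} = 7$ ($z{\left(W,v \right)} = 1 + 6 = 7$)
$j{\left(O \right)} = \frac{1}{- \frac{136}{3} + O}$ ($j{\left(O \right)} = \frac{1}{O - \frac{136}{3}} = \frac{1}{- \frac{136}{3} + O}$)
$\frac{1}{j{\left(z{\left(4,2 - 4 \right)} \left(-15\right) \right)}} = \frac{1}{3 \frac{1}{-136 + 3 \cdot 7 \left(-15\right)}} = \frac{1}{3 \frac{1}{-136 + 3 \left(-105\right)}} = \frac{1}{3 \frac{1}{-136 - 315}} = \frac{1}{3 \frac{1}{-451}} = \frac{1}{3 \left(- \frac{1}{451}\right)} = \frac{1}{- \frac{3}{451}} = - \frac{451}{3}$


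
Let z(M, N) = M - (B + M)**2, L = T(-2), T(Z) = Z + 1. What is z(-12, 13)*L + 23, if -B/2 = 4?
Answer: 435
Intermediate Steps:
B = -8 (B = -2*4 = -8)
T(Z) = 1 + Z
L = -1 (L = 1 - 2 = -1)
z(M, N) = M - (-8 + M)**2
z(-12, 13)*L + 23 = (-12 - (-8 - 12)**2)*(-1) + 23 = (-12 - 1*(-20)**2)*(-1) + 23 = (-12 - 1*400)*(-1) + 23 = (-12 - 400)*(-1) + 23 = -412*(-1) + 23 = 412 + 23 = 435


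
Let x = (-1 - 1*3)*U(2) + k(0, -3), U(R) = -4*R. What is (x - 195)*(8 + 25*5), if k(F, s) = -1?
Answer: -21812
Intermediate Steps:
x = 31 (x = (-1 - 1*3)*(-4*2) - 1 = (-1 - 3)*(-8) - 1 = -4*(-8) - 1 = 32 - 1 = 31)
(x - 195)*(8 + 25*5) = (31 - 195)*(8 + 25*5) = -164*(8 + 125) = -164*133 = -21812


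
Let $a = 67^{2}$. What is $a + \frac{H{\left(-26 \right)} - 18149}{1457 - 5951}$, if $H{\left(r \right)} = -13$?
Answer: $\frac{3365288}{749} \approx 4493.0$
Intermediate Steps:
$a = 4489$
$a + \frac{H{\left(-26 \right)} - 18149}{1457 - 5951} = 4489 + \frac{-13 - 18149}{1457 - 5951} = 4489 - \frac{18162}{-4494} = 4489 - - \frac{3027}{749} = 4489 + \frac{3027}{749} = \frac{3365288}{749}$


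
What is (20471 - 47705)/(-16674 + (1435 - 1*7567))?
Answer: 1513/1267 ≈ 1.1942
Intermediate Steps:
(20471 - 47705)/(-16674 + (1435 - 1*7567)) = -27234/(-16674 + (1435 - 7567)) = -27234/(-16674 - 6132) = -27234/(-22806) = -27234*(-1/22806) = 1513/1267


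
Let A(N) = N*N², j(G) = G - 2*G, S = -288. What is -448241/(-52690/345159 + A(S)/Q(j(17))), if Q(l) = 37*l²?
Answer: 1654361243006067/8245677425818 ≈ 200.63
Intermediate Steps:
j(G) = -G
A(N) = N³
-448241/(-52690/345159 + A(S)/Q(j(17))) = -448241/(-52690/345159 + (-288)³/((37*(-1*17)²))) = -448241/(-52690*1/345159 - 23887872/(37*(-17)²)) = -448241/(-52690/345159 - 23887872/(37*289)) = -448241/(-52690/345159 - 23887872/10693) = -448241/(-8245677425818/3690785187) = -448241*(-3690785187/8245677425818) = 1654361243006067/8245677425818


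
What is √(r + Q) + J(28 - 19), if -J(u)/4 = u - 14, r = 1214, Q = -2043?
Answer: 20 + I*√829 ≈ 20.0 + 28.792*I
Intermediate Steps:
J(u) = 56 - 4*u (J(u) = -4*(u - 14) = -4*(-14 + u) = 56 - 4*u)
√(r + Q) + J(28 - 19) = √(1214 - 2043) + (56 - 4*(28 - 19)) = √(-829) + (56 - 4*9) = I*√829 + (56 - 36) = I*√829 + 20 = 20 + I*√829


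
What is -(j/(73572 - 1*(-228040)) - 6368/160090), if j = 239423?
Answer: -18204281427/24142532540 ≈ -0.75403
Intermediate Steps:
-(j/(73572 - 1*(-228040)) - 6368/160090) = -(239423/(73572 - 1*(-228040)) - 6368/160090) = -(239423/(73572 + 228040) - 6368*1/160090) = -(239423/301612 - 3184/80045) = -1*18204281427/24142532540 = -18204281427/24142532540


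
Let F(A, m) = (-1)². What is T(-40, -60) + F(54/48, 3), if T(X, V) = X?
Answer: -39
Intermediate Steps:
F(A, m) = 1
T(-40, -60) + F(54/48, 3) = -40 + 1 = -39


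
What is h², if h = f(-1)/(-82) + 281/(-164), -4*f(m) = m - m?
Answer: 78961/26896 ≈ 2.9358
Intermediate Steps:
f(m) = 0 (f(m) = -(m - m)/4 = -¼*0 = 0)
h = -281/164 (h = 0/(-82) + 281/(-164) = 0*(-1/82) + 281*(-1/164) = 0 - 281/164 = -281/164 ≈ -1.7134)
h² = (-281/164)² = 78961/26896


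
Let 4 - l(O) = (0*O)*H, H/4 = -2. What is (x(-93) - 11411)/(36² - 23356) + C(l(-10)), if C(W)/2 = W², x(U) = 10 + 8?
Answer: 717313/22060 ≈ 32.516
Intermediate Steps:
H = -8 (H = 4*(-2) = -8)
x(U) = 18
l(O) = 4 (l(O) = 4 - 0*O*(-8) = 4 - 0*(-8) = 4 - 1*0 = 4 + 0 = 4)
C(W) = 2*W²
(x(-93) - 11411)/(36² - 23356) + C(l(-10)) = (18 - 11411)/(36² - 23356) + 2*4² = -11393/(1296 - 23356) + 2*16 = -11393/(-22060) + 32 = -11393*(-1/22060) + 32 = 11393/22060 + 32 = 717313/22060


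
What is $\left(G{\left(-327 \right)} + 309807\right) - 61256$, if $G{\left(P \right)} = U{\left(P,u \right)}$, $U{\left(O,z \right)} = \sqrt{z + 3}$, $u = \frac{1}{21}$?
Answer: $248551 + \frac{8 \sqrt{21}}{21} \approx 2.4855 \cdot 10^{5}$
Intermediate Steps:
$u = \frac{1}{21} \approx 0.047619$
$U{\left(O,z \right)} = \sqrt{3 + z}$
$G{\left(P \right)} = \frac{8 \sqrt{21}}{21}$ ($G{\left(P \right)} = \sqrt{3 + \frac{1}{21}} = \sqrt{\frac{64}{21}} = \frac{8 \sqrt{21}}{21}$)
$\left(G{\left(-327 \right)} + 309807\right) - 61256 = \left(\frac{8 \sqrt{21}}{21} + 309807\right) - 61256 = \left(309807 + \frac{8 \sqrt{21}}{21}\right) - 61256 = 248551 + \frac{8 \sqrt{21}}{21}$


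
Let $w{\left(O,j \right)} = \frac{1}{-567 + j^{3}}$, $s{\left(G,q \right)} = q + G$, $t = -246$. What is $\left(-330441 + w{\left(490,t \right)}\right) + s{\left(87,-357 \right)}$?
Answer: $- \frac{4923461004634}{14887503} \approx -3.3071 \cdot 10^{5}$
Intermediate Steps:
$s{\left(G,q \right)} = G + q$
$\left(-330441 + w{\left(490,t \right)}\right) + s{\left(87,-357 \right)} = \left(-330441 + \frac{1}{-567 + \left(-246\right)^{3}}\right) + \left(87 - 357\right) = \left(-330441 + \frac{1}{-567 - 14886936}\right) - 270 = \left(-330441 + \frac{1}{-14887503}\right) - 270 = \left(-330441 - \frac{1}{14887503}\right) - 270 = - \frac{4919441378824}{14887503} - 270 = - \frac{4923461004634}{14887503}$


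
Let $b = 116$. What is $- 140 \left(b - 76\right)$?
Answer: $-5600$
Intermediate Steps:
$- 140 \left(b - 76\right) = - 140 \left(116 - 76\right) = \left(-140\right) 40 = -5600$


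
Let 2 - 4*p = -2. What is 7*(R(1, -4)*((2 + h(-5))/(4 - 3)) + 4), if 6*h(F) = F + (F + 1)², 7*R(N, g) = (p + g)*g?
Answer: 74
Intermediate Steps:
p = 1 (p = ½ - ¼*(-2) = ½ + ½ = 1)
R(N, g) = g*(1 + g)/7 (R(N, g) = ((1 + g)*g)/7 = (g*(1 + g))/7 = g*(1 + g)/7)
h(F) = F/6 + (1 + F)²/6 (h(F) = (F + (F + 1)²)/6 = (F + (1 + F)²)/6 = F/6 + (1 + F)²/6)
7*(R(1, -4)*((2 + h(-5))/(4 - 3)) + 4) = 7*(((⅐)*(-4)*(1 - 4))*((2 + ((⅙)*(-5) + (1 - 5)²/6))/(4 - 3)) + 4) = 7*(((⅐)*(-4)*(-3))*((2 + (-⅚ + (⅙)*(-4)²))/1) + 4) = 7*(12*((2 + (-⅚ + (⅙)*16))*1)/7 + 4) = 7*(12*((2 + (-⅚ + 8/3))*1)/7 + 4) = 7*(12*((2 + 11/6)*1)/7 + 4) = 7*(12*((23/6)*1)/7 + 4) = 7*((12/7)*(23/6) + 4) = 7*(46/7 + 4) = 7*(74/7) = 74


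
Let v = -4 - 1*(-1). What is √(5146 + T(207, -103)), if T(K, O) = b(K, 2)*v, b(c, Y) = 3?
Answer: √5137 ≈ 71.673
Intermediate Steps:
v = -3 (v = -4 + 1 = -3)
T(K, O) = -9 (T(K, O) = 3*(-3) = -9)
√(5146 + T(207, -103)) = √(5146 - 9) = √5137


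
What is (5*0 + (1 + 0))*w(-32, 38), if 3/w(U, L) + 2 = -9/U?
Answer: -96/55 ≈ -1.7455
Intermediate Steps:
w(U, L) = 3/(-2 - 9/U)
(5*0 + (1 + 0))*w(-32, 38) = (5*0 + (1 + 0))*(-3*(-32)/(9 + 2*(-32))) = (0 + 1)*(-3*(-32)/(9 - 64)) = 1*(-3*(-32)/(-55)) = 1*(-3*(-32)*(-1/55)) = 1*(-96/55) = -96/55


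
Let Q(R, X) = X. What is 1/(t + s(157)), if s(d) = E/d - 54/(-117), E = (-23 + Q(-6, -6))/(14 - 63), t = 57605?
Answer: 100009/5761064980 ≈ 1.7359e-5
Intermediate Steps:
E = 29/49 (E = (-23 - 6)/(14 - 63) = -29/(-49) = -29*(-1/49) = 29/49 ≈ 0.59184)
s(d) = 6/13 + 29/(49*d) (s(d) = 29/(49*d) - 54/(-117) = 29/(49*d) - 54*(-1/117) = 29/(49*d) + 6/13 = 6/13 + 29/(49*d))
1/(t + s(157)) = 1/(57605 + (1/637)*(377 + 294*157)/157) = 1/(57605 + (1/637)*(1/157)*(377 + 46158)) = 1/(57605 + (1/637)*(1/157)*46535) = 1/(57605 + 46535/100009) = 1/(5761064980/100009) = 100009/5761064980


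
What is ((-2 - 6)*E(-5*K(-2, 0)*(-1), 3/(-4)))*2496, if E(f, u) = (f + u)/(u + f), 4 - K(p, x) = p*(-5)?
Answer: -19968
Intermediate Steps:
K(p, x) = 4 + 5*p (K(p, x) = 4 - p*(-5) = 4 - (-5)*p = 4 + 5*p)
E(f, u) = 1 (E(f, u) = (f + u)/(f + u) = 1)
((-2 - 6)*E(-5*K(-2, 0)*(-1), 3/(-4)))*2496 = ((-2 - 6)*1)*2496 = -8*1*2496 = -8*2496 = -19968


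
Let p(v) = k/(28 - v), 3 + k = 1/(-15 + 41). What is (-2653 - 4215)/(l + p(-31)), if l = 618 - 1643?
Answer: 10535512/1572427 ≈ 6.7002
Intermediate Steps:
l = -1025
k = -77/26 (k = -3 + 1/(-15 + 41) = -3 + 1/26 = -77/26 ≈ -2.9615)
p(v) = -77/(26*(28 - v))
(-2653 - 4215)/(l + p(-31)) = (-2653 - 4215)/(-1025 + 77/(26*(-28 - 31))) = -6868/(-1025 + (77/26)/(-59)) = -6868/(-1025 + (77/26)*(-1/59)) = -6868/(-1025 - 77/1534) = -6868/(-1572427/1534) = -6868*(-1534/1572427) = 10535512/1572427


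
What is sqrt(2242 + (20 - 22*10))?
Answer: sqrt(2042) ≈ 45.188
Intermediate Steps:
sqrt(2242 + (20 - 22*10)) = sqrt(2242 + (20 - 220)) = sqrt(2242 - 200) = sqrt(2042)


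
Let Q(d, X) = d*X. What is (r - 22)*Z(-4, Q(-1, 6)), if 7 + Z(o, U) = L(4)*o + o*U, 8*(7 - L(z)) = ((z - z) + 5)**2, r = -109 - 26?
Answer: -471/2 ≈ -235.50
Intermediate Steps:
r = -135
L(z) = 31/8 (L(z) = 7 - ((z - z) + 5)**2/8 = 7 - (0 + 5)**2/8 = 7 - 1/8*5**2 = 7 - 1/8*25 = 7 - 25/8 = 31/8)
Q(d, X) = X*d
Z(o, U) = -7 + 31*o/8 + U*o (Z(o, U) = -7 + (31*o/8 + o*U) = -7 + (31*o/8 + U*o) = -7 + 31*o/8 + U*o)
(r - 22)*Z(-4, Q(-1, 6)) = (-135 - 22)*(-7 + (31/8)*(-4) + (6*(-1))*(-4)) = -157*(-7 - 31/2 - 6*(-4)) = -157*(-7 - 31/2 + 24) = -157*3/2 = -471/2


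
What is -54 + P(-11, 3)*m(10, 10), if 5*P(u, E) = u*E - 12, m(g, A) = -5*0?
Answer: -54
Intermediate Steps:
m(g, A) = 0
P(u, E) = -12/5 + E*u/5 (P(u, E) = (u*E - 12)/5 = (E*u - 12)/5 = (-12 + E*u)/5 = -12/5 + E*u/5)
-54 + P(-11, 3)*m(10, 10) = -54 + (-12/5 + (⅕)*3*(-11))*0 = -54 + (-12/5 - 33/5)*0 = -54 - 9*0 = -54 + 0 = -54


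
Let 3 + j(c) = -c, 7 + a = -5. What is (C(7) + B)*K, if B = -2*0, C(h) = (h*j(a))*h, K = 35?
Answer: 15435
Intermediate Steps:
a = -12 (a = -7 - 5 = -12)
j(c) = -3 - c
C(h) = 9*h² (C(h) = (h*(-3 - 1*(-12)))*h = (h*(-3 + 12))*h = (h*9)*h = (9*h)*h = 9*h²)
B = 0
(C(7) + B)*K = (9*7² + 0)*35 = (9*49 + 0)*35 = (441 + 0)*35 = 441*35 = 15435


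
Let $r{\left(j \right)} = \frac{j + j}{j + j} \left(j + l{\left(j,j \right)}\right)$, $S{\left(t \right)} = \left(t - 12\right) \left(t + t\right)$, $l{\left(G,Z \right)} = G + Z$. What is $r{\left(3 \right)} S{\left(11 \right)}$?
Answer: $-198$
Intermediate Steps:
$S{\left(t \right)} = 2 t \left(-12 + t\right)$ ($S{\left(t \right)} = \left(-12 + t\right) 2 t = 2 t \left(-12 + t\right)$)
$r{\left(j \right)} = 3 j$ ($r{\left(j \right)} = \frac{j + j}{j + j} \left(j + \left(j + j\right)\right) = \frac{2 j}{2 j} \left(j + 2 j\right) = 2 j \frac{1}{2 j} 3 j = 1 \cdot 3 j = 3 j$)
$r{\left(3 \right)} S{\left(11 \right)} = 3 \cdot 3 \cdot 2 \cdot 11 \left(-12 + 11\right) = 9 \cdot 2 \cdot 11 \left(-1\right) = 9 \left(-22\right) = -198$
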